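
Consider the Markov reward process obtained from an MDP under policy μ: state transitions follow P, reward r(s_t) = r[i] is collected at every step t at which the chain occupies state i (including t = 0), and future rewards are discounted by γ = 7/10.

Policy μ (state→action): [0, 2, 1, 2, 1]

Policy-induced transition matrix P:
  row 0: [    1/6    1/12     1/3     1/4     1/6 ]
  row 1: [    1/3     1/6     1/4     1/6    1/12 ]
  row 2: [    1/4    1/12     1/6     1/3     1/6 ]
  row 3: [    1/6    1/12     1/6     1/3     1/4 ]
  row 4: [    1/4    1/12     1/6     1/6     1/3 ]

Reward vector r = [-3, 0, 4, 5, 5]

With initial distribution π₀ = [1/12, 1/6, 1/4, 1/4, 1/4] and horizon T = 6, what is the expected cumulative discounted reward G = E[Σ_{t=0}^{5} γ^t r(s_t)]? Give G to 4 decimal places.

t=0: π = [0.0833, 0.1667, 0.2500, 0.2500, 0.2500], E[r] = 3.2500, γ^t·E[r] = 3.250000, running G = 3.250000
t=1: π = [0.2361, 0.0972, 0.1944, 0.2569, 0.2153], E[r] = 2.4306, γ^t·E[r] = 1.701389, running G = 4.951389
t=2: π = [0.2170, 0.0914, 0.2141, 0.2616, 0.2159], E[r] = 2.5926, γ^t·E[r] = 1.270370, running G = 6.221759
t=3: π = [0.2177, 0.0910, 0.2105, 0.2640, 0.2168], E[r] = 2.5929, γ^t·E[r] = 0.889359, running G = 7.111118
t=4: π = [0.2174, 0.0909, 0.2105, 0.2639, 0.2172], E[r] = 2.5954, γ^t·E[r] = 0.623167, running G = 7.734284
t=5: π = [0.2175, 0.0909, 0.2105, 0.2639, 0.2173], E[r] = 2.5952, γ^t·E[r] = 0.436183, running G = 8.170467

G = 8.1705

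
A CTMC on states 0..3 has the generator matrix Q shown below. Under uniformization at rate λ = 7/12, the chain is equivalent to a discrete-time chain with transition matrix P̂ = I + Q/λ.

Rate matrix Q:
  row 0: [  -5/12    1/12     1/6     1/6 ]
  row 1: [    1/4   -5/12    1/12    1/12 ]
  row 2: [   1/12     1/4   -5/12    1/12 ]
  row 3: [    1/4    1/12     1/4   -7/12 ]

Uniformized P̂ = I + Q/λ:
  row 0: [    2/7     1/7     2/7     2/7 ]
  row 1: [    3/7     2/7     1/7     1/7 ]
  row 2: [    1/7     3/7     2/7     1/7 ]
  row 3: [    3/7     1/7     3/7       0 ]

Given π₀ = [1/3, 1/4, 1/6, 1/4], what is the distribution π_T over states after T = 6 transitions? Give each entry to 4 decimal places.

π = [0.3069, 0.2574, 0.2723, 0.1634]

t=0: π = [0.3333, 0.2500, 0.1667, 0.2500]
t=1: π = [0.3333, 0.2262, 0.2857, 0.1548]
t=2: π = [0.2993, 0.2568, 0.2755, 0.1684]
t=3: π = [0.3071, 0.2583, 0.2731, 0.1616]
t=4: π = [0.3067, 0.2578, 0.2719, 0.1636]
t=5: π = [0.3071, 0.2574, 0.2723, 0.1633]
t=6: π = [0.3069, 0.2574, 0.2723, 0.1634]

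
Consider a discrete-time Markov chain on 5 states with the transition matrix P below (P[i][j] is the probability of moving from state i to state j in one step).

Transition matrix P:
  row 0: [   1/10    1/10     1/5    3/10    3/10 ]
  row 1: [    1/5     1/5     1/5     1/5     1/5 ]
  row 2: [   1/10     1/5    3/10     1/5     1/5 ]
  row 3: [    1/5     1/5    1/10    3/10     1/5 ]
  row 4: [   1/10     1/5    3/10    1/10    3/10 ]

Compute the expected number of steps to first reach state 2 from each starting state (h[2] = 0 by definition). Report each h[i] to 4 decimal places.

h = [4.9287, 4.9342, 0.0000, 5.4825, 4.3257]

First-step conditioning: h[2] = 0; for i ≠ 2, h[i] = 1 + Σ_k P[i][k]·h[k].
  h[0] = 1 + 1/10·h[0] + 1/10·h[1] + 3/10·h[3] + 3/10·h[4]
  h[1] = 1 + 1/5·h[0] + 1/5·h[1] + 1/5·h[3] + 1/5·h[4]
  h[3] = 1 + 1/5·h[0] + 1/5·h[1] + 3/10·h[3] + 1/5·h[4]
  h[4] = 1 + 1/10·h[0] + 1/5·h[1] + 1/10·h[3] + 3/10·h[4]
Solving the 4×4 linear system over states ≠ 2 gives exactly h = [4495/912, 375/76, 0, 625/114, 1315/304] (h[2] = 0 is the target).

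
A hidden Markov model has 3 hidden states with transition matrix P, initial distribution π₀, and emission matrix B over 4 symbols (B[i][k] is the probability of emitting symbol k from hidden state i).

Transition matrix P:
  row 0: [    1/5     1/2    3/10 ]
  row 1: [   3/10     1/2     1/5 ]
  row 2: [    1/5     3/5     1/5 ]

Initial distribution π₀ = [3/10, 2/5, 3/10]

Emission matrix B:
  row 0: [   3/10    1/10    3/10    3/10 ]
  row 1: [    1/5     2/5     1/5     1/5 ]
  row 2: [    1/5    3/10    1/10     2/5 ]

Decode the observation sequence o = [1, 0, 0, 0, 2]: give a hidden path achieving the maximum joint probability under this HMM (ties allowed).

t=0: δ = [3.000e-02, 1.600e-01, 9.000e-02]  (obs o_0=1)
t=1: δ = [1.440e-02, 1.600e-02, 6.400e-03]  ψ = [1, 1, 1]  (obs o_1=0)
t=2: δ = [1.440e-03, 1.600e-03, 8.640e-04]  ψ = [1, 1, 0]  (obs o_2=0)
t=3: δ = [1.440e-04, 1.600e-04, 8.640e-05]  ψ = [1, 1, 0]  (obs o_3=0)
t=4: δ = [1.440e-05, 1.600e-05, 4.320e-06]  ψ = [1, 1, 0]  (obs o_4=2)
backtrack: best end state = 1; path = [1, 1, 1, 1, 1]

path = [1, 1, 1, 1, 1]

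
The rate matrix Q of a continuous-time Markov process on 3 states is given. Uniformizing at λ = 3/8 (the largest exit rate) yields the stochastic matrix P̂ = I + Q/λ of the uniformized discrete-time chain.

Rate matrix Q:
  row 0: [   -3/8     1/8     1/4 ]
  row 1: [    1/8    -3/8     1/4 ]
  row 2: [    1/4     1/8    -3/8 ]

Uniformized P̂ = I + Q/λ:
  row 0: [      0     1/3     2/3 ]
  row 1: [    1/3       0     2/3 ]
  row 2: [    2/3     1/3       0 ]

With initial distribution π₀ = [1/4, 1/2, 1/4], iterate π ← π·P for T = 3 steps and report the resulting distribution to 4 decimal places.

t=0: π = [0.2500, 0.5000, 0.2500]
t=1: π = [0.3333, 0.1667, 0.5000]
t=2: π = [0.3889, 0.2778, 0.3333]
t=3: π = [0.3148, 0.2407, 0.4444]

π = [0.3148, 0.2407, 0.4444]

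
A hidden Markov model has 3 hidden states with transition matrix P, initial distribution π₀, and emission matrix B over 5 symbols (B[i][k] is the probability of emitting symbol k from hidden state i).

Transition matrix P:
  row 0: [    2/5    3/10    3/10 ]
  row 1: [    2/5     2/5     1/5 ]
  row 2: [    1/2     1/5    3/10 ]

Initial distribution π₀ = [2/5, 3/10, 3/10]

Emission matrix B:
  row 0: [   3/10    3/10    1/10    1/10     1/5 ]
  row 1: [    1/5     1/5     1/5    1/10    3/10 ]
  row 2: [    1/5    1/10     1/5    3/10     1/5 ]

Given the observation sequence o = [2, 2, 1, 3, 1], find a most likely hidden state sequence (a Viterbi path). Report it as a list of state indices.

path = [1, 1, 0, 2, 0]

t=0: δ = [4.000e-02, 6.000e-02, 6.000e-02]  (obs o_0=2)
t=1: δ = [3.000e-03, 4.800e-03, 3.600e-03]  ψ = [2, 1, 2]  (obs o_1=2)
t=2: δ = [5.760e-04, 3.840e-04, 1.080e-04]  ψ = [1, 1, 2]  (obs o_2=1)
t=3: δ = [2.304e-05, 1.728e-05, 5.184e-05]  ψ = [0, 0, 0]  (obs o_3=3)
t=4: δ = [7.776e-06, 2.074e-06, 1.555e-06]  ψ = [2, 2, 2]  (obs o_4=1)
backtrack: best end state = 0; path = [1, 1, 0, 2, 0]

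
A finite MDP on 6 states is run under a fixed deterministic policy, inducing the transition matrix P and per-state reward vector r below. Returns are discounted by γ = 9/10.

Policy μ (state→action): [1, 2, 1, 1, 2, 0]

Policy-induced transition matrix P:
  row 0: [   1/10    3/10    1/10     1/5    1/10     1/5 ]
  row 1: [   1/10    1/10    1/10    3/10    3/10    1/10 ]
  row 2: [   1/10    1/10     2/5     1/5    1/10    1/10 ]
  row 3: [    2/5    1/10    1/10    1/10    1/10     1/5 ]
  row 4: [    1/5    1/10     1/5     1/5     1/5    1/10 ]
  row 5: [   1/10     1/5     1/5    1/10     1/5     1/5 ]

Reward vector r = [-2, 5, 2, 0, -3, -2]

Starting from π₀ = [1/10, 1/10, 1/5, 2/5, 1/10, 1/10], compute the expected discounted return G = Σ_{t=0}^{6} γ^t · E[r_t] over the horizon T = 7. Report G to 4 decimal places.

t=0: π = [0.1000, 0.1000, 0.2000, 0.4000, 0.1000, 0.1000], E[r] = 0.2000, γ^t·E[r] = 0.200000, running G = 0.200000
t=1: π = [0.2300, 0.1300, 0.1800, 0.1600, 0.1400, 0.1600], E[r] = -0.1900, γ^t·E[r] = -0.171000, running G = 0.029000
t=2: π = [0.1620, 0.1620, 0.1840, 0.1810, 0.1560, 0.1550], E[r] = 0.0760, γ^t·E[r] = 0.061560, running G = 0.090560
t=3: π = [0.1699, 0.1479, 0.1863, 0.1826, 0.1635, 0.1498], E[r] = -0.0178, γ^t·E[r] = -0.012976, running G = 0.077584
t=4: π = [0.1711, 0.1490, 0.1872, 0.1816, 0.1609, 0.1502], E[r] = -0.0062, γ^t·E[r] = -0.004074, running G = 0.073509
t=5: π = [0.1706, 0.1492, 0.1873, 0.1817, 0.1609, 0.1503], E[r] = -0.0036, γ^t·E[r] = -0.002130, running G = 0.071380
t=6: π = [0.1706, 0.1491, 0.1873, 0.1817, 0.1610, 0.1503], E[r] = -0.0043, γ^t·E[r] = -0.002298, running G = 0.069081

G = 0.0691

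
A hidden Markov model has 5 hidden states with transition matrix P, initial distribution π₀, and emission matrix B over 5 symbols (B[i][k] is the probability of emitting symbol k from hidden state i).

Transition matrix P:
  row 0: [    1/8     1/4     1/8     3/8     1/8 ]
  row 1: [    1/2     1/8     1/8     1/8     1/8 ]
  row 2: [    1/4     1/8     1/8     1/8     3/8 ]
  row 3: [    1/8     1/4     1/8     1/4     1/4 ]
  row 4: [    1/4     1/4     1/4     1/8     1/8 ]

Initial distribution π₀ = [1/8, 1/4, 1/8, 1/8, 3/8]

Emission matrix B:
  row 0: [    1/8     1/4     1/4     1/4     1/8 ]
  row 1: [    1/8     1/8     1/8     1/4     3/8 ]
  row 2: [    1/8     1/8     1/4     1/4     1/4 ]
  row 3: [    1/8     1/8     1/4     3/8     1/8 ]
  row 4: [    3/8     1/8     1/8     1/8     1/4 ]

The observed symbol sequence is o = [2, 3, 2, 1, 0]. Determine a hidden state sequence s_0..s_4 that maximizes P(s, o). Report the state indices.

path = [4, 1, 0, 3, 4]

t=0: δ = [3.125e-02, 3.125e-02, 3.125e-02, 3.125e-02, 4.688e-02]  (obs o_0=2)
t=1: δ = [3.906e-03, 2.930e-03, 2.930e-03, 4.395e-03, 1.465e-03]  ψ = [1, 4, 4, 0, 2]  (obs o_1=3)
t=2: δ = [3.662e-04, 1.373e-04, 1.373e-04, 3.662e-04, 1.373e-04]  ψ = [1, 3, 3, 0, 2]  (obs o_2=2)
t=3: δ = [1.717e-05, 1.144e-05, 5.722e-06, 1.717e-05, 1.144e-05]  ψ = [1, 0, 0, 0, 3]  (obs o_3=1)
t=4: δ = [7.153e-07, 5.364e-07, 3.576e-07, 8.047e-07, 1.609e-06]  ψ = [1, 0, 4, 0, 3]  (obs o_4=0)
backtrack: best end state = 4; path = [4, 1, 0, 3, 4]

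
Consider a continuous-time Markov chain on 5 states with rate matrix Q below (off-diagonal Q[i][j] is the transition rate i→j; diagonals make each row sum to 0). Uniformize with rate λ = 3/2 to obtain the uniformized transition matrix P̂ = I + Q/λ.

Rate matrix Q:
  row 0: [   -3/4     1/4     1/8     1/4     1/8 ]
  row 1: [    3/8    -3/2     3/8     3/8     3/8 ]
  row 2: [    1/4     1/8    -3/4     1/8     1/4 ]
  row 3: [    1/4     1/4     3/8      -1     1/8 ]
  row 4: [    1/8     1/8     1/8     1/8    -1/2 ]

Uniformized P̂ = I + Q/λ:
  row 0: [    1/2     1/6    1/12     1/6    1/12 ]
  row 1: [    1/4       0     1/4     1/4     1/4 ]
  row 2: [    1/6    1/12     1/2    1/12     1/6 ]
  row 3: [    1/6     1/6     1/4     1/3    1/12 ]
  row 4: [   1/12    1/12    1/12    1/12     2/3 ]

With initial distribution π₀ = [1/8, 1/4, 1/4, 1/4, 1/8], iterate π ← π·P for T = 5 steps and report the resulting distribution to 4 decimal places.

π = [0.2294, 0.1070, 0.2217, 0.1607, 0.2812]

t=0: π = [0.1250, 0.2500, 0.2500, 0.2500, 0.1250]
t=1: π = [0.2188, 0.0938, 0.2708, 0.1979, 0.2188]
t=2: π = [0.2292, 0.1102, 0.2448, 0.1667, 0.2491]
t=3: π = [0.2315, 0.1071, 0.2315, 0.1625, 0.2674]
t=4: π = [0.2305, 0.1072, 0.2247, 0.1611, 0.2765]
t=5: π = [0.2294, 0.1070, 0.2217, 0.1607, 0.2812]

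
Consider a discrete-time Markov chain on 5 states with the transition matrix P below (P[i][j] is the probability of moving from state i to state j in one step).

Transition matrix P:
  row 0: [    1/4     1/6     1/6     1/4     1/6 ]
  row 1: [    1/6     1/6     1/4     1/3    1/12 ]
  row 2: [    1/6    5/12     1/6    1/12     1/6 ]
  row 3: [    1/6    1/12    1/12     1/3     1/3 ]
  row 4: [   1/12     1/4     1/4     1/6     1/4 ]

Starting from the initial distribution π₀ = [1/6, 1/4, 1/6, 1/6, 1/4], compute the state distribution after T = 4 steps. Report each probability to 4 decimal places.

π = [0.1631, 0.2091, 0.1812, 0.2401, 0.2065]

t=0: π = [0.1667, 0.2500, 0.1667, 0.1667, 0.2500]
t=1: π = [0.1597, 0.2153, 0.1944, 0.2361, 0.1944]
t=2: π = [0.1638, 0.2118, 0.1811, 0.2390, 0.2043]
t=3: π = [0.1633, 0.2091, 0.1814, 0.2404, 0.2059]
t=4: π = [0.1631, 0.2091, 0.1812, 0.2401, 0.2065]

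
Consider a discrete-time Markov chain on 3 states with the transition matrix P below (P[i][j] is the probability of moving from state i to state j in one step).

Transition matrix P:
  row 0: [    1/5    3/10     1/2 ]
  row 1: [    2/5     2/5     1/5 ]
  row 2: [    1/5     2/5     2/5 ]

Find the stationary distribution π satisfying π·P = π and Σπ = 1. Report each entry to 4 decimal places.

π = [0.2745, 0.3725, 0.3529]

Balance equations π_j = Σ_i π_i·P[i][j]:
  π_0 = 1/5·π_0 + 2/5·π_1 + 1/5·π_2
  π_1 = 3/10·π_0 + 2/5·π_1 + 2/5·π_2
  normalize: π_0 + π_1 + π_2 = 1
Solving the linear system gives exactly π = [14/51, 19/51, 6/17].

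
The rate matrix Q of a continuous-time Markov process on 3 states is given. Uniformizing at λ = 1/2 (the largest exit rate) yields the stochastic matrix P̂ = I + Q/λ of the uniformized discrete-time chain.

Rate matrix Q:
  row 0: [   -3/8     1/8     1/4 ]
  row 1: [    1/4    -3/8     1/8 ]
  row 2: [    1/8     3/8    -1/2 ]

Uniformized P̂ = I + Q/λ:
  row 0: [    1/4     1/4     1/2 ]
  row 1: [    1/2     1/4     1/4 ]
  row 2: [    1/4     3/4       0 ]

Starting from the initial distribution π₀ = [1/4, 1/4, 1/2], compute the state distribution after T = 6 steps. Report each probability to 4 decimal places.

π = [0.3457, 0.3853, 0.2690]

t=0: π = [0.2500, 0.2500, 0.5000]
t=1: π = [0.3125, 0.5000, 0.1875]
t=2: π = [0.3750, 0.3438, 0.2813]
t=3: π = [0.3359, 0.3906, 0.2734]
t=4: π = [0.3477, 0.3867, 0.2656]
t=5: π = [0.3467, 0.3828, 0.2705]
t=6: π = [0.3457, 0.3853, 0.2690]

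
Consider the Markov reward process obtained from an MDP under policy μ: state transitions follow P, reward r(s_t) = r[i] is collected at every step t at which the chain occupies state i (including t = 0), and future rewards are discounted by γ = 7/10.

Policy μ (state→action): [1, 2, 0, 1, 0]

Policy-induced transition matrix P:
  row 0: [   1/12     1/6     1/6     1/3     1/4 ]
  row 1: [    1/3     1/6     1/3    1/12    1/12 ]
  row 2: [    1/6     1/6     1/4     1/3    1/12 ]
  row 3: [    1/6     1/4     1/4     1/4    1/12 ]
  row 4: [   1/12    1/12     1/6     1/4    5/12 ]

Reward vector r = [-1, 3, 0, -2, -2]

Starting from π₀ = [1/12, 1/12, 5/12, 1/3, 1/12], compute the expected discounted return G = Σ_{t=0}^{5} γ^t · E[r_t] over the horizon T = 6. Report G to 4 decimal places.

t=0: π = [0.0833, 0.0833, 0.4167, 0.3333, 0.0833], E[r] = -0.6667, γ^t·E[r] = -0.666667, running G = -0.666667
t=1: π = [0.1667, 0.1875, 0.2431, 0.2778, 0.1250], E[r] = -0.4097, γ^t·E[r] = -0.286806, running G = -0.953472
t=2: π = [0.1736, 0.1794, 0.2413, 0.2529, 0.1528], E[r] = -0.4468, γ^t·E[r] = -0.218912, running G = -1.172384
t=3: π = [0.1694, 0.1750, 0.2378, 0.2547, 0.1632], E[r] = -0.4801, γ^t·E[r] = -0.164668, running G = -1.337053
t=4: π = [0.1681, 0.1743, 0.2369, 0.2548, 0.1660], E[r] = -0.4867, γ^t·E[r] = -0.116853, running G = -1.453906
t=5: π = [0.1679, 0.1741, 0.2367, 0.2547, 0.1667], E[r] = -0.4884, γ^t·E[r] = -0.082089, running G = -1.535995

G = -1.5360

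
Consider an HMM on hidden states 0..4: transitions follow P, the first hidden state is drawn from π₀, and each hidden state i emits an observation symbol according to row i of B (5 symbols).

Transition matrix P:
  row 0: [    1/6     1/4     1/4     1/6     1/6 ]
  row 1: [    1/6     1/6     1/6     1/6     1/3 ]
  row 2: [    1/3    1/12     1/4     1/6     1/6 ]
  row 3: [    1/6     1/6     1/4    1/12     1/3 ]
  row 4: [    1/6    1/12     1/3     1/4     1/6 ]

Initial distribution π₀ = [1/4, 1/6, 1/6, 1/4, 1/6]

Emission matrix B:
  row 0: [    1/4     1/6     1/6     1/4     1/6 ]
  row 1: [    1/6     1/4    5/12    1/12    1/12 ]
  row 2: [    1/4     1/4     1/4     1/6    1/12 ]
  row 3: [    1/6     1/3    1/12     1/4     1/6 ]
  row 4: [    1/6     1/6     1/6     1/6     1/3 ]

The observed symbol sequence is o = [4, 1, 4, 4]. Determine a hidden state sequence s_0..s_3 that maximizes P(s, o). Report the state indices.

path = [4, 3, 4, 4]

t=0: δ = [4.167e-02, 1.389e-02, 1.389e-02, 4.167e-02, 5.556e-02]  (obs o_0=4)
t=1: δ = [1.543e-03, 2.604e-03, 4.630e-03, 4.630e-03, 2.315e-03]  ψ = [4, 0, 4, 4, 3]  (obs o_1=1)
t=2: δ = [2.572e-04, 6.430e-05, 9.645e-05, 1.286e-04, 5.144e-04]  ψ = [2, 3, 2, 2, 3]  (obs o_2=4)
t=3: δ = [1.429e-05, 5.358e-06, 1.429e-05, 2.143e-05, 2.858e-05]  ψ = [4, 0, 4, 4, 4]  (obs o_3=4)
backtrack: best end state = 4; path = [4, 3, 4, 4]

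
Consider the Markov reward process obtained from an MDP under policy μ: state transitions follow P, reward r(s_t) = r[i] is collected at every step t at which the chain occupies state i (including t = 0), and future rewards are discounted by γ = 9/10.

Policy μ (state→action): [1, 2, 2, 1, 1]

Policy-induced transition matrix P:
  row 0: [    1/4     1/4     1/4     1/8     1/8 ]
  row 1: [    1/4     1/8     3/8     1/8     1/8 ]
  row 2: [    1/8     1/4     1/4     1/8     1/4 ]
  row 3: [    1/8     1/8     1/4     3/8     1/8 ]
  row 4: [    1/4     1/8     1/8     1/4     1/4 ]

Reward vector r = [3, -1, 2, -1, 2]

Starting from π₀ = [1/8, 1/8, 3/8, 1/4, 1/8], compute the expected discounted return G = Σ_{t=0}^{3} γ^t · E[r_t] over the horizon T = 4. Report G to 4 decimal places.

t=0: π = [0.1250, 0.1250, 0.3750, 0.2500, 0.1250], E[r] = 1.0000, γ^t·E[r] = 1.000000, running G = 1.000000
t=1: π = [0.1719, 0.1875, 0.2500, 0.2031, 0.1875], E[r] = 1.0000, γ^t·E[r] = 0.900000, running G = 1.900000
t=2: π = [0.1934, 0.1777, 0.2500, 0.1992, 0.1797], E[r] = 1.0625, γ^t·E[r] = 0.860625, running G = 2.760625
t=3: π = [0.1938, 0.1804, 0.2498, 0.1973, 0.1787], E[r] = 1.0608, γ^t·E[r] = 0.773317, running G = 3.533942

G = 3.5339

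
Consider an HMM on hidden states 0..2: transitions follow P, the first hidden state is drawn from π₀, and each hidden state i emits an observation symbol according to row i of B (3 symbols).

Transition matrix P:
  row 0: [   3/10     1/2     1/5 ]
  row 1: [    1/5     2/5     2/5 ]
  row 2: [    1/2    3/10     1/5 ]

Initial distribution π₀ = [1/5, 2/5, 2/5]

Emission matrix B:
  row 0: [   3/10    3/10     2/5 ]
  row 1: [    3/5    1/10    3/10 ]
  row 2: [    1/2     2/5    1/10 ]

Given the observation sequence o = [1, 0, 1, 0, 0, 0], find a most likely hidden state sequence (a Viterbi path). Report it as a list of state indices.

t=0: δ = [6.000e-02, 4.000e-02, 1.600e-01]  (obs o_0=1)
t=1: δ = [2.400e-02, 2.880e-02, 1.600e-02]  ψ = [2, 2, 2]  (obs o_1=0)
t=2: δ = [2.400e-03, 1.200e-03, 4.608e-03]  ψ = [2, 0, 1]  (obs o_2=1)
t=3: δ = [6.912e-04, 8.294e-04, 4.608e-04]  ψ = [2, 2, 2]  (obs o_3=0)
t=4: δ = [6.912e-05, 2.074e-04, 1.659e-04]  ψ = [2, 0, 1]  (obs o_4=0)
t=5: δ = [2.488e-05, 4.977e-05, 4.147e-05]  ψ = [2, 1, 1]  (obs o_5=0)
backtrack: best end state = 1; path = [2, 1, 2, 0, 1, 1]

path = [2, 1, 2, 0, 1, 1]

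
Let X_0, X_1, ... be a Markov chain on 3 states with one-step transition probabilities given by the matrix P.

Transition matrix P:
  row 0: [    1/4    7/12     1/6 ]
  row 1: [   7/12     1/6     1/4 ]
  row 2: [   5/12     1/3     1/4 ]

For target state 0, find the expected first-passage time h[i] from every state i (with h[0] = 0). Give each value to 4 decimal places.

First-step conditioning: h[0] = 0; for i ≠ 0, h[i] = 1 + Σ_k P[i][k]·h[k].
  h[1] = 1 + 1/6·h[1] + 1/4·h[2]
  h[2] = 1 + 1/3·h[1] + 1/4·h[2]
Solving the 2×2 linear system over states ≠ 0 gives exactly h = [0, 24/13, 28/13] (h[0] = 0 is the target).

h = [0.0000, 1.8462, 2.1538]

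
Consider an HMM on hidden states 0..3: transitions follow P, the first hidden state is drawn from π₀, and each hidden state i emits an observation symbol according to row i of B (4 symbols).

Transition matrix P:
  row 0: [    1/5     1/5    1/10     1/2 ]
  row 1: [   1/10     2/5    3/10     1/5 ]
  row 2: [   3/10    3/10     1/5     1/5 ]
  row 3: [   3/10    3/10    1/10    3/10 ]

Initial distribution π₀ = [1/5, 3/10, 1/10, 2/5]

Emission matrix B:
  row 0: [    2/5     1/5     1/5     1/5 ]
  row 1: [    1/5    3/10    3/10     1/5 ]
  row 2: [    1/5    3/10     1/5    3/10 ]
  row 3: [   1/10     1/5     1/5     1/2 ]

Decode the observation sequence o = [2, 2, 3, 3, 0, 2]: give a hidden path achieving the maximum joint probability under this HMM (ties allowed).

t=0: δ = [4.000e-02, 9.000e-02, 2.000e-02, 8.000e-02]  (obs o_0=2)
t=1: δ = [4.800e-03, 1.080e-02, 5.400e-03, 4.800e-03]  ψ = [3, 1, 1, 3]  (obs o_1=2)
t=2: δ = [3.240e-04, 8.640e-04, 9.720e-04, 1.200e-03]  ψ = [2, 1, 1, 0]  (obs o_2=3)
t=3: δ = [7.200e-05, 7.200e-05, 7.776e-05, 1.800e-04]  ψ = [3, 3, 1, 3]  (obs o_3=3)
t=4: δ = [2.160e-05, 1.080e-05, 4.320e-06, 5.400e-06]  ψ = [3, 3, 1, 3]  (obs o_4=0)
t=5: δ = [8.640e-07, 1.296e-06, 6.480e-07, 2.160e-06]  ψ = [0, 0, 1, 0]  (obs o_5=2)
backtrack: best end state = 3; path = [3, 0, 3, 3, 0, 3]

path = [3, 0, 3, 3, 0, 3]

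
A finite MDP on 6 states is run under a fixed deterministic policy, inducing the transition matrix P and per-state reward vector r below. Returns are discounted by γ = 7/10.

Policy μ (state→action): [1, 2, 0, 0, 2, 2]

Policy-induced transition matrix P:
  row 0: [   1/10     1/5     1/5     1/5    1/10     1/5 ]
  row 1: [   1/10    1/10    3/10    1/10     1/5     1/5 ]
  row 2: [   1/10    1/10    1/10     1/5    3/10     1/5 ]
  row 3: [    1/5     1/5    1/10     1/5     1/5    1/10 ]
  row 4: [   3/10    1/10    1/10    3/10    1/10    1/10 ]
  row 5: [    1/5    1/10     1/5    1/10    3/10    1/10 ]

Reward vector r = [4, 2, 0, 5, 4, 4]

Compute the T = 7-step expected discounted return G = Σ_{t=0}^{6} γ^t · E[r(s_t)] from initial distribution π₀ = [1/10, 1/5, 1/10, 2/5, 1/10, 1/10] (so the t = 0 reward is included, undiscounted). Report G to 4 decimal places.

t=0: π = [0.1000, 0.2000, 0.1000, 0.4000, 0.1000, 0.1000], E[r] = 3.6000, γ^t·E[r] = 3.600000, running G = 3.600000
t=1: π = [0.1700, 0.1500, 0.1600, 0.1800, 0.2000, 0.1400], E[r] = 3.2400, γ^t·E[r] = 2.268000, running G = 5.868000
t=2: π = [0.1720, 0.1350, 0.1610, 0.1910, 0.1930, 0.1480], E[r] = 3.2770, γ^t·E[r] = 1.605730, running G = 7.473730
t=3: π = [0.1725, 0.1363, 0.1590, 0.1910, 0.1944, 0.1468], E[r] = 3.2824, γ^t·E[r] = 1.125863, running G = 8.599593
t=4: π = [0.1727, 0.1364, 0.1592, 0.1911, 0.1939, 0.1468], E[r] = 3.2817, γ^t·E[r] = 0.787929, running G = 9.387522
t=5: π = [0.1726, 0.1364, 0.1592, 0.1911, 0.1939, 0.1468], E[r] = 3.2815, γ^t·E[r] = 0.551515, running G = 9.939037
t=6: π = [0.1726, 0.1364, 0.1592, 0.1911, 0.1940, 0.1468], E[r] = 3.2815, γ^t·E[r] = 0.386064, running G = 10.325101

G = 10.3251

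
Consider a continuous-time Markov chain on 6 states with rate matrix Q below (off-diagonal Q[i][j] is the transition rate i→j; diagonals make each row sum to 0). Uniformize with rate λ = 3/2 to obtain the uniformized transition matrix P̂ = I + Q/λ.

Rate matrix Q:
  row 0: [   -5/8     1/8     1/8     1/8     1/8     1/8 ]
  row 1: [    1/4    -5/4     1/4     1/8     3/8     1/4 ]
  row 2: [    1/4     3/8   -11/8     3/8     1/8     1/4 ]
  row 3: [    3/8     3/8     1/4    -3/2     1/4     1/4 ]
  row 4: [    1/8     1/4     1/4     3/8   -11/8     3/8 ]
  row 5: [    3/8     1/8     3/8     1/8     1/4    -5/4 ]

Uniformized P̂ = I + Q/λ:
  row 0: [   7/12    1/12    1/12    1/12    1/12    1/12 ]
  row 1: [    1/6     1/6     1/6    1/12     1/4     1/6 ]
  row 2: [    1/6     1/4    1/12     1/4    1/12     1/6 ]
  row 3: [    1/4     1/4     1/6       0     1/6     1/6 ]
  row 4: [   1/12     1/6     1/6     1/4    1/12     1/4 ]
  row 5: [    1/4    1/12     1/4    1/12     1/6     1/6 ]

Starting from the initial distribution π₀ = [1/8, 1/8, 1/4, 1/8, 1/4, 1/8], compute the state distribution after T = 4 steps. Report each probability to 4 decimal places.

t=0: π = [0.1250, 0.1250, 0.2500, 0.1250, 0.2500, 0.1250]
t=1: π = [0.2188, 0.1771, 0.1458, 0.1563, 0.1250, 0.1771]
t=2: π = [0.2752, 0.1589, 0.1510, 0.1155, 0.1406, 0.1589]
t=3: π = [0.2925, 0.1527, 0.1444, 0.1223, 0.1327, 0.1555]
t=4: π = [0.3006, 0.1516, 0.1432, 0.1193, 0.1319, 0.1534]

π = [0.3006, 0.1516, 0.1432, 0.1193, 0.1319, 0.1534]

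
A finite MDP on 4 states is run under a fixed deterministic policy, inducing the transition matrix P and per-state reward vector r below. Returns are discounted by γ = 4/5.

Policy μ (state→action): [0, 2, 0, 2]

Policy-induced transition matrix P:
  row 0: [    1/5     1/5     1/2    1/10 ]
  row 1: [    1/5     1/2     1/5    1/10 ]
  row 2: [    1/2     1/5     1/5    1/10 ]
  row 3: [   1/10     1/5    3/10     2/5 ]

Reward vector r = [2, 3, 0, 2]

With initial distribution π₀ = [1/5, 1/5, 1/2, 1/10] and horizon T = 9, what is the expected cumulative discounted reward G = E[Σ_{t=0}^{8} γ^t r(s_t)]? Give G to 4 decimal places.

G = 6.8270

t=0: π = [0.2000, 0.2000, 0.5000, 0.1000], E[r] = 1.2000, γ^t·E[r] = 1.200000, running G = 1.200000
t=1: π = [0.3400, 0.2600, 0.2700, 0.1300], E[r] = 1.7200, γ^t·E[r] = 1.376000, running G = 2.576000
t=2: π = [0.2680, 0.2780, 0.3150, 0.1390], E[r] = 1.6480, γ^t·E[r] = 1.054720, running G = 3.630720
t=3: π = [0.2806, 0.2834, 0.2943, 0.1417], E[r] = 1.6948, γ^t·E[r] = 0.867738, running G = 4.498458
t=4: π = [0.2741, 0.2850, 0.2984, 0.1425], E[r] = 1.6883, γ^t·E[r] = 0.691536, running G = 5.189993
t=5: π = [0.2753, 0.2855, 0.2965, 0.1428], E[r] = 1.6925, γ^t·E[r] = 0.554609, running G = 5.744602
t=6: π = [0.2747, 0.2857, 0.2969, 0.1428], E[r] = 1.6919, γ^t·E[r] = 0.443534, running G = 6.188137
t=7: π = [0.2748, 0.2857, 0.2967, 0.1428], E[r] = 1.6923, γ^t·E[r] = 0.354907, running G = 6.543043
t=8: π = [0.2747, 0.2857, 0.2967, 0.1429], E[r] = 1.6923, γ^t·E[r] = 0.283917, running G = 6.826960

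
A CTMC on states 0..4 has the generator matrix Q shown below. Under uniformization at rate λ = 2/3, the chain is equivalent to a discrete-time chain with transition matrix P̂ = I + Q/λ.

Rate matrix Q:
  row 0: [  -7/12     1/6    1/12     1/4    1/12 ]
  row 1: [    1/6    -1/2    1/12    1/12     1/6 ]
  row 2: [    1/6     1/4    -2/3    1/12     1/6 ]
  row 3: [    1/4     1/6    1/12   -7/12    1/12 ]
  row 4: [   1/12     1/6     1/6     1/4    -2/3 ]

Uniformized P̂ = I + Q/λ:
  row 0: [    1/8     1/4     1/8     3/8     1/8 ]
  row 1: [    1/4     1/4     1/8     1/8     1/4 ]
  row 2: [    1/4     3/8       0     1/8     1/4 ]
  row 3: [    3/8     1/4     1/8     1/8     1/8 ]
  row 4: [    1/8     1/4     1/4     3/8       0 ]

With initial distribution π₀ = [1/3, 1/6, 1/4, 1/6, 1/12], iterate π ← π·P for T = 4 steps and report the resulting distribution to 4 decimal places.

t=0: π = [0.3333, 0.1667, 0.2500, 0.1667, 0.0833]
t=1: π = [0.2188, 0.2813, 0.1042, 0.2292, 0.1667]
t=2: π = [0.2305, 0.2630, 0.1328, 0.2214, 0.1523]
t=3: π = [0.2298, 0.2666, 0.1274, 0.2207, 0.1554]
t=4: π = [0.2294, 0.2659, 0.1285, 0.2213, 0.1548]

π = [0.2294, 0.2659, 0.1285, 0.2213, 0.1548]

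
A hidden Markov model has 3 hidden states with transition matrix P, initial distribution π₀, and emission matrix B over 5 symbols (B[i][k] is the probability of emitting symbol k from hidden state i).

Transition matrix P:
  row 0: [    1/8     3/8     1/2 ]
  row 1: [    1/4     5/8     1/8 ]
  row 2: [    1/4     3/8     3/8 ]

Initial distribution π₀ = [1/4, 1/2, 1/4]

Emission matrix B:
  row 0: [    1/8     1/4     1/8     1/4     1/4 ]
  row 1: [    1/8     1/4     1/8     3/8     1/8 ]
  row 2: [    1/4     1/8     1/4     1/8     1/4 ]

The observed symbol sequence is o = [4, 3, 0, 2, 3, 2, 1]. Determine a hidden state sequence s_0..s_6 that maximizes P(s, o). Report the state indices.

path = [1, 1, 1, 1, 1, 1, 1]

t=0: δ = [6.250e-02, 6.250e-02, 6.250e-02]  (obs o_0=4)
t=1: δ = [3.906e-03, 1.465e-02, 3.906e-03]  ψ = [1, 1, 0]  (obs o_1=3)
t=2: δ = [4.578e-04, 1.144e-03, 4.883e-04]  ψ = [1, 1, 0]  (obs o_2=0)
t=3: δ = [3.576e-05, 8.941e-05, 5.722e-05]  ψ = [1, 1, 0]  (obs o_3=2)
t=4: δ = [5.588e-06, 2.095e-05, 2.682e-06]  ψ = [1, 1, 2]  (obs o_4=3)
t=5: δ = [6.548e-07, 1.637e-06, 6.985e-07]  ψ = [1, 1, 0]  (obs o_5=2)
t=6: δ = [1.023e-07, 2.558e-07, 4.093e-08]  ψ = [1, 1, 0]  (obs o_6=1)
backtrack: best end state = 1; path = [1, 1, 1, 1, 1, 1, 1]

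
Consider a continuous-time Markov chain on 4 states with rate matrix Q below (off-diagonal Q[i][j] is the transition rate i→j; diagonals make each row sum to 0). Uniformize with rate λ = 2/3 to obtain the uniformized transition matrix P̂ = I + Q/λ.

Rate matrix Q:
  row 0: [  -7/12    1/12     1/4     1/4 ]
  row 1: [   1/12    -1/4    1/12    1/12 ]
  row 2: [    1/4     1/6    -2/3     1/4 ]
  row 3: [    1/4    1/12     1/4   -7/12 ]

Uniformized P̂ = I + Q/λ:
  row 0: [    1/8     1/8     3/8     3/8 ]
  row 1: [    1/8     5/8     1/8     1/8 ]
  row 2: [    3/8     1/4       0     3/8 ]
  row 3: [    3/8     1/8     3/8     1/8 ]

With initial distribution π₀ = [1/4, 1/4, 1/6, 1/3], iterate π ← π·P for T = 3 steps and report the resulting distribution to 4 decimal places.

π = [0.2409, 0.2975, 0.2220, 0.2396]

t=0: π = [0.2500, 0.2500, 0.1667, 0.3333]
t=1: π = [0.2500, 0.2708, 0.2500, 0.2292]
t=2: π = [0.2448, 0.2917, 0.2135, 0.2500]
t=3: π = [0.2409, 0.2975, 0.2220, 0.2396]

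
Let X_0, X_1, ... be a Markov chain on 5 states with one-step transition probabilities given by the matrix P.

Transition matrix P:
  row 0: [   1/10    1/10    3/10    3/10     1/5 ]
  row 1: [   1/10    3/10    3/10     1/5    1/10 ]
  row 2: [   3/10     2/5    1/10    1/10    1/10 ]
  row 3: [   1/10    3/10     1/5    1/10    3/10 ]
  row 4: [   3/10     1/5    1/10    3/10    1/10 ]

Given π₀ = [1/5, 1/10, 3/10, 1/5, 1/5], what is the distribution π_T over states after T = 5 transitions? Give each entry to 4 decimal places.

t=0: π = [0.2000, 0.1000, 0.3000, 0.2000, 0.2000]
t=1: π = [0.2000, 0.2700, 0.1800, 0.1900, 0.1600]
t=2: π = [0.1680, 0.2620, 0.2130, 0.1990, 0.1580]
t=3: π = [0.1742, 0.2719, 0.2059, 0.1914, 0.1566]
t=4: π = [0.1725, 0.2701, 0.2084, 0.1934, 0.1557]
t=5: π = [0.1728, 0.2708, 0.2079, 0.1926, 0.1559]

π = [0.1728, 0.2708, 0.2079, 0.1926, 0.1559]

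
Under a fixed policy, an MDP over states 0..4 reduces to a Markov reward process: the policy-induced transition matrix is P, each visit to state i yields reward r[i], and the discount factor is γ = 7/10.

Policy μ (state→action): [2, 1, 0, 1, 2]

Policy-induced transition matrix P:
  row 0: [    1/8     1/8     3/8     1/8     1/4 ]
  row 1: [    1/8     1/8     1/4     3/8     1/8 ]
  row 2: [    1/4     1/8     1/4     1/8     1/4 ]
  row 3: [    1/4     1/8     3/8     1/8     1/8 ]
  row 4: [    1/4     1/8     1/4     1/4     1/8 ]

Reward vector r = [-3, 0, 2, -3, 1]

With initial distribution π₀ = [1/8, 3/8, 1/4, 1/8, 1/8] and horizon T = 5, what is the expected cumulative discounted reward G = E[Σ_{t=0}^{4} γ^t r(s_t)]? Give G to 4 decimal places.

t=0: π = [0.1250, 0.3750, 0.2500, 0.1250, 0.1250], E[r] = -0.1250, γ^t·E[r] = -0.125000, running G = -0.125000
t=1: π = [0.1875, 0.1250, 0.2813, 0.2344, 0.1719], E[r] = -0.5313, γ^t·E[r] = -0.371875, running G = -0.496875
t=2: π = [0.2109, 0.1250, 0.3027, 0.1777, 0.1836], E[r] = -0.3770, γ^t·E[r] = -0.184707, running G = -0.681582
t=3: π = [0.2080, 0.1250, 0.2986, 0.1792, 0.1892], E[r] = -0.3752, γ^t·E[r] = -0.128709, running G = -0.810291
t=4: π = [0.2084, 0.1250, 0.2984, 0.1799, 0.1883], E[r] = -0.3797, γ^t·E[r] = -0.091166, running G = -0.901457

G = -0.9015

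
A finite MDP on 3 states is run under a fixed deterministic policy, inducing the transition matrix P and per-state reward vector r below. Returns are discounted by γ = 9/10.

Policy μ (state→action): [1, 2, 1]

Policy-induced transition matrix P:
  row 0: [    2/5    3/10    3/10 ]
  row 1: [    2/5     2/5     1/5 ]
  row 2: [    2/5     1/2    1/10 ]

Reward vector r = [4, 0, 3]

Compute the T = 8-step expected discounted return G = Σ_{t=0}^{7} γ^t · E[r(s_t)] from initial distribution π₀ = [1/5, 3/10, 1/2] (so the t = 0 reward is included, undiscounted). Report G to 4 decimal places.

t=0: π = [0.2000, 0.3000, 0.5000], E[r] = 2.3000, γ^t·E[r] = 2.300000, running G = 2.300000
t=1: π = [0.4000, 0.4300, 0.1700], E[r] = 2.1100, γ^t·E[r] = 1.899000, running G = 4.199000
t=2: π = [0.4000, 0.3770, 0.2230], E[r] = 2.2690, γ^t·E[r] = 1.837890, running G = 6.036890
t=3: π = [0.4000, 0.3823, 0.2177], E[r] = 2.2531, γ^t·E[r] = 1.642510, running G = 7.679400
t=4: π = [0.4000, 0.3818, 0.2182], E[r] = 2.2547, γ^t·E[r] = 1.479302, running G = 9.158702
t=5: π = [0.4000, 0.3818, 0.2182], E[r] = 2.2545, γ^t·E[r] = 1.331278, running G = 10.489980
t=6: π = [0.4000, 0.3818, 0.2182], E[r] = 2.2545, γ^t·E[r] = 1.198159, running G = 11.688139
t=7: π = [0.4000, 0.3818, 0.2182], E[r] = 2.2545, γ^t·E[r] = 1.078342, running G = 12.766481

G = 12.7665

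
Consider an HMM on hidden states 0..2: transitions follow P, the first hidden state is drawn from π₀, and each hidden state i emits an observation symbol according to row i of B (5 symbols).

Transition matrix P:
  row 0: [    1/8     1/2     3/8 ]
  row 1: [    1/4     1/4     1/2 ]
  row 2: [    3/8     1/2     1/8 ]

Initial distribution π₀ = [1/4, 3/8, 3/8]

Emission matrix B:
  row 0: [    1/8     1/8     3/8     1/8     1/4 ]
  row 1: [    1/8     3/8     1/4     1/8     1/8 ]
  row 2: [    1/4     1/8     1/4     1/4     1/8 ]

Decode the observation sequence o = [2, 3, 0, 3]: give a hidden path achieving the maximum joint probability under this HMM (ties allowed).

t=0: δ = [9.375e-02, 9.375e-02, 9.375e-02]  (obs o_0=2)
t=1: δ = [4.395e-03, 5.859e-03, 1.172e-02]  ψ = [2, 0, 1]  (obs o_1=3)
t=2: δ = [5.493e-04, 7.324e-04, 7.324e-04]  ψ = [2, 2, 1]  (obs o_2=0)
t=3: δ = [3.433e-05, 4.578e-05, 9.155e-05]  ψ = [2, 2, 1]  (obs o_3=3)
backtrack: best end state = 2; path = [1, 2, 1, 2]

path = [1, 2, 1, 2]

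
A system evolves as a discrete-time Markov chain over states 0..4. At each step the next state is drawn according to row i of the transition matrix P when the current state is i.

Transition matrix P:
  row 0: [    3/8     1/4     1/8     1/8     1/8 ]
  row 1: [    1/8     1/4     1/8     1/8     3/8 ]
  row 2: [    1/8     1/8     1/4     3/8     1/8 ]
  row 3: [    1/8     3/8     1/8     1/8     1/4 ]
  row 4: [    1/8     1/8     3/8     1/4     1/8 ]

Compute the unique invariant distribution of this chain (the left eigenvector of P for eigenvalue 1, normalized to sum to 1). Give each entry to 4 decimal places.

Balance equations π_j = Σ_i π_i·P[i][j]:
  π_0 = 3/8·π_0 + 1/8·π_1 + 1/8·π_2 + 1/8·π_3 + 1/8·π_4
  π_1 = 1/4·π_0 + 1/4·π_1 + 1/8·π_2 + 3/8·π_3 + 1/8·π_4
  π_2 = 1/8·π_0 + 1/8·π_1 + 1/4·π_2 + 1/8·π_3 + 3/8·π_4
  π_3 = 1/8·π_0 + 1/8·π_1 + 3/8·π_2 + 1/8·π_3 + 1/4·π_4
  normalize: π_0 + π_1 + π_2 + π_3 + π_4 = 1
Solving the linear system gives exactly π = [1/6, 811/3618, 365/1809, 364/1809, 373/1809].

π = [0.1667, 0.2242, 0.2018, 0.2012, 0.2062]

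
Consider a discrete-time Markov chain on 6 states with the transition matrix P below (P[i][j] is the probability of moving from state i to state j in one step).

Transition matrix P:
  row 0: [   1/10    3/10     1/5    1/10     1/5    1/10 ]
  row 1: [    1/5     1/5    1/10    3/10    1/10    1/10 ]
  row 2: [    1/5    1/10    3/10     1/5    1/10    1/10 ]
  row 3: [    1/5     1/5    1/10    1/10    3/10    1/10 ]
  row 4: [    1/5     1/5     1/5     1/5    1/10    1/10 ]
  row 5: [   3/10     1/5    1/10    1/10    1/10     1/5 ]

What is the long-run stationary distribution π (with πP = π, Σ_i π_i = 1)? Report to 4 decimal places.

π = [0.1919, 0.2024, 0.1682, 0.1727, 0.1537, 0.1111]

Balance equations π_j = Σ_i π_i·P[i][j]:
  π_0 = 1/10·π_0 + 1/5·π_1 + 1/5·π_2 + 1/5·π_3 + 1/5·π_4 + 3/10·π_5
  π_1 = 3/10·π_0 + 1/5·π_1 + 1/10·π_2 + 1/5·π_3 + 1/5·π_4 + 1/5·π_5
  π_2 = 1/5·π_0 + 1/10·π_1 + 3/10·π_2 + 1/10·π_3 + 1/5·π_4 + 1/10·π_5
  π_3 = 1/10·π_0 + 3/10·π_1 + 1/5·π_2 + 1/10·π_3 + 1/5·π_4 + 1/10·π_5
  π_4 = 1/5·π_0 + 1/10·π_1 + 1/10·π_2 + 3/10·π_3 + 1/10·π_4 + 1/10·π_5
  normalize: π_0 + π_1 + π_2 + π_3 + π_4 + π_5 = 1
Solving the linear system gives exactly π = [19/99, 9797/48411, 8143/48411, 8359/48411, 7442/48411, 1/9].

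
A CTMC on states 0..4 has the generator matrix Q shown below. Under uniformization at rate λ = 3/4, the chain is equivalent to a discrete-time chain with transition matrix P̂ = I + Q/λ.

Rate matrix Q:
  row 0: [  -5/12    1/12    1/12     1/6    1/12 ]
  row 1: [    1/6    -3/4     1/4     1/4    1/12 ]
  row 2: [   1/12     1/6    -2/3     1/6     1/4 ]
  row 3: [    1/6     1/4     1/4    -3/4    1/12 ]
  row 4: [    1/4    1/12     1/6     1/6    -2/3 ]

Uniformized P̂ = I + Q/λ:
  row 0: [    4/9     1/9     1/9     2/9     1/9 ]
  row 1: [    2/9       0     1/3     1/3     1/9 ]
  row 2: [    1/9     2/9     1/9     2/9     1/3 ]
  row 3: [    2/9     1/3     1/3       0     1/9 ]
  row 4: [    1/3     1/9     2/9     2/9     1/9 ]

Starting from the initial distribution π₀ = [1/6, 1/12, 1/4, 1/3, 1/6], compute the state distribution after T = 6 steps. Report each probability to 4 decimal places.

t=0: π = [0.1667, 0.0833, 0.2500, 0.3333, 0.1667]
t=1: π = [0.2500, 0.2037, 0.2222, 0.1574, 0.1667]
t=2: π = [0.2716, 0.1481, 0.2099, 0.2099, 0.1605]
t=3: π = [0.2771, 0.1646, 0.2085, 0.1920, 0.1578]
t=4: π = [0.2782, 0.1587, 0.2079, 0.1978, 0.1574]
t=5: π = [0.2784, 0.1605, 0.2078, 0.1959, 0.1573]
t=6: π = [0.2785, 0.1599, 0.2078, 0.1965, 0.1573]

π = [0.2785, 0.1599, 0.2078, 0.1965, 0.1573]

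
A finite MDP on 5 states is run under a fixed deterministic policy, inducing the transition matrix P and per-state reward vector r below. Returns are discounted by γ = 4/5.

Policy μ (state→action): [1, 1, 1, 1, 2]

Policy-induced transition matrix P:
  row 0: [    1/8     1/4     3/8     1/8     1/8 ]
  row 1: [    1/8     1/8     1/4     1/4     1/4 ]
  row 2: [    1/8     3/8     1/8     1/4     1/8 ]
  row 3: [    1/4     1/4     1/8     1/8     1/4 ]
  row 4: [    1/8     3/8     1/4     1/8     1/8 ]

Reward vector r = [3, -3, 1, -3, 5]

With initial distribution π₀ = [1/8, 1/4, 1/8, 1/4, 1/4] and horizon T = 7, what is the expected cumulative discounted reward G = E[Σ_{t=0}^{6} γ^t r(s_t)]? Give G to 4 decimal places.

t=0: π = [0.1250, 0.2500, 0.1250, 0.2500, 0.2500], E[r] = 0.2500, γ^t·E[r] = 0.250000, running G = 0.250000
t=1: π = [0.1563, 0.2656, 0.2188, 0.1719, 0.1875], E[r] = 0.3125, γ^t·E[r] = 0.250000, running G = 0.500000
t=2: π = [0.1465, 0.2676, 0.2207, 0.1855, 0.1797], E[r] = 0.1992, γ^t·E[r] = 0.127500, running G = 0.627500
t=3: π = [0.1482, 0.2666, 0.2175, 0.1860, 0.1816], E[r] = 0.2124, γ^t·E[r] = 0.108750, running G = 0.736250
t=4: π = [0.1483, 0.2666, 0.2181, 0.1855, 0.1816], E[r] = 0.2145, γ^t·E[r] = 0.087850, running G = 0.824100
t=5: π = [0.1482, 0.2666, 0.2181, 0.1856, 0.1815], E[r] = 0.2136, γ^t·E[r] = 0.069978, running G = 0.894078
t=6: π = [0.1482, 0.2666, 0.2181, 0.1856, 0.1815], E[r] = 0.2137, γ^t·E[r] = 0.056011, running G = 0.950089

G = 0.9501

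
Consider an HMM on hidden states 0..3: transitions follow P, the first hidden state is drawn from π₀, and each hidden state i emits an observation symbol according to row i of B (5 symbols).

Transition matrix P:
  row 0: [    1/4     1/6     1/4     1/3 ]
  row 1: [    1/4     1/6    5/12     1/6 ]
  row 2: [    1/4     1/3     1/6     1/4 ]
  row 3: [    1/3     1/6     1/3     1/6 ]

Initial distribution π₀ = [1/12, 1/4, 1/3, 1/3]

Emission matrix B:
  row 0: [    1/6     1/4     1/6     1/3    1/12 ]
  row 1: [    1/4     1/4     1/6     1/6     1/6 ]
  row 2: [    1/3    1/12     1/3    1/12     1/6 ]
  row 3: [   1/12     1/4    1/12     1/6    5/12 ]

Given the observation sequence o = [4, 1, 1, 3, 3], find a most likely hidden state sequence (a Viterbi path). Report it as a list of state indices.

t=0: δ = [6.944e-03, 4.167e-02, 5.556e-02, 1.389e-01]  (obs o_0=4)
t=1: δ = [1.157e-02, 5.787e-03, 3.858e-03, 5.787e-03]  ψ = [3, 3, 3, 3]  (obs o_1=1)
t=2: δ = [7.234e-04, 4.823e-04, 2.411e-04, 9.645e-04]  ψ = [0, 0, 0, 0]  (obs o_2=1)
t=3: δ = [1.072e-04, 2.679e-05, 2.679e-05, 4.019e-05]  ψ = [3, 3, 3, 0]  (obs o_3=3)
t=4: δ = [8.931e-06, 2.977e-06, 2.233e-06, 5.954e-06]  ψ = [0, 0, 0, 0]  (obs o_4=3)
backtrack: best end state = 0; path = [3, 0, 3, 0, 0]

path = [3, 0, 3, 0, 0]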